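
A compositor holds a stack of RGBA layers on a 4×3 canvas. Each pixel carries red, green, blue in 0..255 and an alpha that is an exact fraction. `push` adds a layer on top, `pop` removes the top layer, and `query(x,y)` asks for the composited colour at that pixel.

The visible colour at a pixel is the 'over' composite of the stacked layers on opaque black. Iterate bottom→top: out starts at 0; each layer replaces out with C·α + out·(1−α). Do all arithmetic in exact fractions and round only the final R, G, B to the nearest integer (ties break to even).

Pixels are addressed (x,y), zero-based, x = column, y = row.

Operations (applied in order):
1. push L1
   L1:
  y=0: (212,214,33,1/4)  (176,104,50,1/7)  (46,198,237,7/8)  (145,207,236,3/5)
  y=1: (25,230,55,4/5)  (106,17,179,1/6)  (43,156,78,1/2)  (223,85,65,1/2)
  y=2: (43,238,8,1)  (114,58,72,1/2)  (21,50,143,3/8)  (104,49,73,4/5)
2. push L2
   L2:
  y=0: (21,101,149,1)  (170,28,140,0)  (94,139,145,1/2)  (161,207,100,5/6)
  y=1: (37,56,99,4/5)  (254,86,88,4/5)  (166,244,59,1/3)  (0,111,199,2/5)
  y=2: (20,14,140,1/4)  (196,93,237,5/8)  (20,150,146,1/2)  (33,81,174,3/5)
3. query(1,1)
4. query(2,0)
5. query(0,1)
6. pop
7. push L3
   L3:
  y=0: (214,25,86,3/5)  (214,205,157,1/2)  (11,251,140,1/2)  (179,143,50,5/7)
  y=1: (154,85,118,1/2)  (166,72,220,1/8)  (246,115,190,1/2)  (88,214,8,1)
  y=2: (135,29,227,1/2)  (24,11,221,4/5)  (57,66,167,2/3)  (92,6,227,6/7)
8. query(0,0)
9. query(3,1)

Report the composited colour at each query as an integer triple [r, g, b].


query (1,1) [L1,L2] — begin 0,0,0
+L1 (α=1/6) → [53/3, 17/6, 179/6]
+L2 (α=4/5) → [3101/15, 2081/30, 2291/30]
= [207, 69, 76]

query (2,0) [L1,L2] — begin 0,0,0
L1 α=7/8: [161/4, 693/4, 1659/8]
L2 α=1/2: [537/8, 1249/8, 2819/16]
→ [67, 156, 176]

at x=0,y=1 over L1,L2:
L1 α=4/5: [20, 184, 44]
L2 α=4/5: [168/5, 408/5, 88]
= [34, 82, 88]

at x=0,y=0 over L1,L3:
L1 α=1/4: [53, 107/2, 33/4]
L3 α=3/5: [748/5, 182/5, 549/10]
= [150, 36, 55]

at x=3,y=1 over L1,L3:
+L1 (α=1/2) → [223/2, 85/2, 65/2]
+L3 (α=1) → [88, 214, 8]
= [88, 214, 8]


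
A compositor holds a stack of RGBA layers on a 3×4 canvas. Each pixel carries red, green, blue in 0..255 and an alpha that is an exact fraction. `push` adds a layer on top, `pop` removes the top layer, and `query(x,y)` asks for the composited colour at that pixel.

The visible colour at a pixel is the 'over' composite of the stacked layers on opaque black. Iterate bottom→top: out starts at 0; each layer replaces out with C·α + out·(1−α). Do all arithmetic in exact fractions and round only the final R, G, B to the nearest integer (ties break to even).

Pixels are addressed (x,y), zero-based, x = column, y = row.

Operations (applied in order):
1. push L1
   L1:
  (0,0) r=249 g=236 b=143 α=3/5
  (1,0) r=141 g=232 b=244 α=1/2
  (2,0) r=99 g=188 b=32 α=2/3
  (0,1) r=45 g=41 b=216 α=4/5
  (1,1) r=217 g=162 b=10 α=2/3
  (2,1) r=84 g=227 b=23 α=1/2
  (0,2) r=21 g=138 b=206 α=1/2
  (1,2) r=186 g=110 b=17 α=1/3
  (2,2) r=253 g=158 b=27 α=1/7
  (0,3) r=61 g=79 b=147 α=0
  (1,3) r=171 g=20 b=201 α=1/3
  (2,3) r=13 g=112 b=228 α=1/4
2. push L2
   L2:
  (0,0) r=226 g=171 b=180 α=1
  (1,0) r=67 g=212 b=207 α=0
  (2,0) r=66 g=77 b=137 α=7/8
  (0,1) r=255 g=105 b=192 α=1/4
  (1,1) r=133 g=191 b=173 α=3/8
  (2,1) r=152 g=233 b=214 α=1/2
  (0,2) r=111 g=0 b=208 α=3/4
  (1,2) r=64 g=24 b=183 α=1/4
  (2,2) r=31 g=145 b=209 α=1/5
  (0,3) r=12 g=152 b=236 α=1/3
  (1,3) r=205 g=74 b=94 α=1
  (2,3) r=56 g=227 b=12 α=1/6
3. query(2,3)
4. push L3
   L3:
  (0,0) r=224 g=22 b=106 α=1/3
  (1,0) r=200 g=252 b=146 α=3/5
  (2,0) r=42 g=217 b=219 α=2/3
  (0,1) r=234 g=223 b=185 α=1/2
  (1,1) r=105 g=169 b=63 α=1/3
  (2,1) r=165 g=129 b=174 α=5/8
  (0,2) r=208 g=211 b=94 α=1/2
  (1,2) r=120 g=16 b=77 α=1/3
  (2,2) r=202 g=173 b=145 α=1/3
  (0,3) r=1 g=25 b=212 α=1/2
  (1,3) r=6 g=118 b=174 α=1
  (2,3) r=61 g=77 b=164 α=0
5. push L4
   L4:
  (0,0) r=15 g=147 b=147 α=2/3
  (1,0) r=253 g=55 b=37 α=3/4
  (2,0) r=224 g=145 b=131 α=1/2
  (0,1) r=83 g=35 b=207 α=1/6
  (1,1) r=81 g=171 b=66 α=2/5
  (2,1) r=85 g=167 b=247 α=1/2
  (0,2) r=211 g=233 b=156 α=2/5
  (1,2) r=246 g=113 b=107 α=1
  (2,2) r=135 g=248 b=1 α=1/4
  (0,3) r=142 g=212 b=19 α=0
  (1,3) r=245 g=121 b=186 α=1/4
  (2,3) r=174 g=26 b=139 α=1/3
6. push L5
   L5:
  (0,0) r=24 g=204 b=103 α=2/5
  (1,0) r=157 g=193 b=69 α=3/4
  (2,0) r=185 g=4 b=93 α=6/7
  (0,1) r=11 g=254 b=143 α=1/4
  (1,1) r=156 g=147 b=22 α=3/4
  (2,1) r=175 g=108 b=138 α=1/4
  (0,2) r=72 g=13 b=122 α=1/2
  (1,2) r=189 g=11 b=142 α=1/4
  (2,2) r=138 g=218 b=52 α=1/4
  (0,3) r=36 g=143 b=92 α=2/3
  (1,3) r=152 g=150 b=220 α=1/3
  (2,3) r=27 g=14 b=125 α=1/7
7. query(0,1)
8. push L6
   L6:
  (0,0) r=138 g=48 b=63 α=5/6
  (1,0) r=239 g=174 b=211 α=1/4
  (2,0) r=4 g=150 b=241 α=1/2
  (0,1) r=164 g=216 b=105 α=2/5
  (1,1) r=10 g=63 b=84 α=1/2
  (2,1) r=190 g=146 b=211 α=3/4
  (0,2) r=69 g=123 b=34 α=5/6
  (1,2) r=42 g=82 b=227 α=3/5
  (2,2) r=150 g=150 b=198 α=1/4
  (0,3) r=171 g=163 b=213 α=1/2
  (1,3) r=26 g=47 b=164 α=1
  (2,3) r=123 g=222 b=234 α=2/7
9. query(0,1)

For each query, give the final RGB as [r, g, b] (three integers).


(2,3) stack=L1,L2; from [0,0,0]:
after L1 α=1/4: [13/4, 28, 57]
after L2 α=1/6: [289/24, 367/6, 99/2]
rounded: [12, 61, 50]

(0,1) stack=L1,L2,L3,L4,L5; from [0,0,0]:
after L1 α=4/5: [36, 164/5, 864/5]
after L2 α=1/4: [363/4, 1017/20, 888/5]
after L3 α=1/2: [1299/8, 5477/40, 1813/10]
after L4 α=1/6: [7159/48, 1919/16, 2227/12]
after L5 α=1/4: [7335/64, 9821/64, 2799/16]
= [115, 153, 175]

(0,1) stack=L1,L2,L3,L4,L5,L6; from [0,0,0]:
L1 α=4/5: [36, 164/5, 864/5]
L2 α=1/4: [363/4, 1017/20, 888/5]
L3 α=1/2: [1299/8, 5477/40, 1813/10]
L4 α=1/6: [7159/48, 1919/16, 2227/12]
L5 α=1/4: [7335/64, 9821/64, 2799/16]
L6 α=2/5: [42997/320, 57111/320, 11757/80]
→ [134, 178, 147]


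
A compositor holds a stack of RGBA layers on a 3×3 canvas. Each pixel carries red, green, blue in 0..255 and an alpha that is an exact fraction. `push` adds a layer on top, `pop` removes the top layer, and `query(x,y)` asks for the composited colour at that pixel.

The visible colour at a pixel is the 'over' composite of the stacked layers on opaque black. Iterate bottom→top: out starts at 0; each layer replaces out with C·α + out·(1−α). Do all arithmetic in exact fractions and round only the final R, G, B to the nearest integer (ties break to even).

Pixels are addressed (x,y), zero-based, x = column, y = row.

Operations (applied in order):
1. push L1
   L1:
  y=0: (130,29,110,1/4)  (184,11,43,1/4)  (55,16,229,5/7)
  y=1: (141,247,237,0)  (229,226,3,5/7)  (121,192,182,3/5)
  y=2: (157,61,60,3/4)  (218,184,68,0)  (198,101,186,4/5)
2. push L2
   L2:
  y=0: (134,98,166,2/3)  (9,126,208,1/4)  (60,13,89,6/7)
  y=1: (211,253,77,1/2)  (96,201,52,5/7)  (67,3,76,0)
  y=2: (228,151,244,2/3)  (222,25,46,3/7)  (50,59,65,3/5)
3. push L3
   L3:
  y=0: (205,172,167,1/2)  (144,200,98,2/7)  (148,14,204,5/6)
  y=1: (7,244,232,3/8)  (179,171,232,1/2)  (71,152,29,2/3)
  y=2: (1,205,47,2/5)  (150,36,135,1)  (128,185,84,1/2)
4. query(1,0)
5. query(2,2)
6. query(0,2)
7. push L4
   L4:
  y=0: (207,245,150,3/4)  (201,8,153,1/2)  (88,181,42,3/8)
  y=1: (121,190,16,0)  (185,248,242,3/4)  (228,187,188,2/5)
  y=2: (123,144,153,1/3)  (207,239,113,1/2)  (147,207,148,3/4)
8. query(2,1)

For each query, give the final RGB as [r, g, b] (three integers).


at x=1,y=0 over L1,L2,L3:
after L1 α=1/4: [46, 11/4, 43/4]
after L2 α=1/4: [147/4, 537/16, 961/16]
after L3 α=2/7: [1887/28, 9085/112, 7941/112]
rounded: [67, 81, 71]

(2,2) stack=L1,L2,L3; from [0,0,0]:
+L1 (α=4/5) → [792/5, 404/5, 744/5]
+L2 (α=3/5) → [2334/25, 1693/25, 2463/25]
+L3 (α=1/2) → [2767/25, 3159/25, 4563/50]
→ [111, 126, 91]

at x=0,y=2 over L1,L2,L3:
+L1 (α=3/4) → [471/4, 183/4, 45]
+L2 (α=2/3) → [765/4, 1391/12, 533/3]
+L3 (α=2/5) → [2303/20, 3031/20, 627/5]
= [115, 152, 125]

(2,1) stack=L1,L2,L3,L4; from [0,0,0]:
L1 α=3/5: [363/5, 576/5, 546/5]
L2 α=0: [363/5, 576/5, 546/5]
L3 α=2/3: [1073/15, 2096/15, 836/15]
L4 α=2/5: [3353/25, 3966/25, 2716/25]
rounded: [134, 159, 109]


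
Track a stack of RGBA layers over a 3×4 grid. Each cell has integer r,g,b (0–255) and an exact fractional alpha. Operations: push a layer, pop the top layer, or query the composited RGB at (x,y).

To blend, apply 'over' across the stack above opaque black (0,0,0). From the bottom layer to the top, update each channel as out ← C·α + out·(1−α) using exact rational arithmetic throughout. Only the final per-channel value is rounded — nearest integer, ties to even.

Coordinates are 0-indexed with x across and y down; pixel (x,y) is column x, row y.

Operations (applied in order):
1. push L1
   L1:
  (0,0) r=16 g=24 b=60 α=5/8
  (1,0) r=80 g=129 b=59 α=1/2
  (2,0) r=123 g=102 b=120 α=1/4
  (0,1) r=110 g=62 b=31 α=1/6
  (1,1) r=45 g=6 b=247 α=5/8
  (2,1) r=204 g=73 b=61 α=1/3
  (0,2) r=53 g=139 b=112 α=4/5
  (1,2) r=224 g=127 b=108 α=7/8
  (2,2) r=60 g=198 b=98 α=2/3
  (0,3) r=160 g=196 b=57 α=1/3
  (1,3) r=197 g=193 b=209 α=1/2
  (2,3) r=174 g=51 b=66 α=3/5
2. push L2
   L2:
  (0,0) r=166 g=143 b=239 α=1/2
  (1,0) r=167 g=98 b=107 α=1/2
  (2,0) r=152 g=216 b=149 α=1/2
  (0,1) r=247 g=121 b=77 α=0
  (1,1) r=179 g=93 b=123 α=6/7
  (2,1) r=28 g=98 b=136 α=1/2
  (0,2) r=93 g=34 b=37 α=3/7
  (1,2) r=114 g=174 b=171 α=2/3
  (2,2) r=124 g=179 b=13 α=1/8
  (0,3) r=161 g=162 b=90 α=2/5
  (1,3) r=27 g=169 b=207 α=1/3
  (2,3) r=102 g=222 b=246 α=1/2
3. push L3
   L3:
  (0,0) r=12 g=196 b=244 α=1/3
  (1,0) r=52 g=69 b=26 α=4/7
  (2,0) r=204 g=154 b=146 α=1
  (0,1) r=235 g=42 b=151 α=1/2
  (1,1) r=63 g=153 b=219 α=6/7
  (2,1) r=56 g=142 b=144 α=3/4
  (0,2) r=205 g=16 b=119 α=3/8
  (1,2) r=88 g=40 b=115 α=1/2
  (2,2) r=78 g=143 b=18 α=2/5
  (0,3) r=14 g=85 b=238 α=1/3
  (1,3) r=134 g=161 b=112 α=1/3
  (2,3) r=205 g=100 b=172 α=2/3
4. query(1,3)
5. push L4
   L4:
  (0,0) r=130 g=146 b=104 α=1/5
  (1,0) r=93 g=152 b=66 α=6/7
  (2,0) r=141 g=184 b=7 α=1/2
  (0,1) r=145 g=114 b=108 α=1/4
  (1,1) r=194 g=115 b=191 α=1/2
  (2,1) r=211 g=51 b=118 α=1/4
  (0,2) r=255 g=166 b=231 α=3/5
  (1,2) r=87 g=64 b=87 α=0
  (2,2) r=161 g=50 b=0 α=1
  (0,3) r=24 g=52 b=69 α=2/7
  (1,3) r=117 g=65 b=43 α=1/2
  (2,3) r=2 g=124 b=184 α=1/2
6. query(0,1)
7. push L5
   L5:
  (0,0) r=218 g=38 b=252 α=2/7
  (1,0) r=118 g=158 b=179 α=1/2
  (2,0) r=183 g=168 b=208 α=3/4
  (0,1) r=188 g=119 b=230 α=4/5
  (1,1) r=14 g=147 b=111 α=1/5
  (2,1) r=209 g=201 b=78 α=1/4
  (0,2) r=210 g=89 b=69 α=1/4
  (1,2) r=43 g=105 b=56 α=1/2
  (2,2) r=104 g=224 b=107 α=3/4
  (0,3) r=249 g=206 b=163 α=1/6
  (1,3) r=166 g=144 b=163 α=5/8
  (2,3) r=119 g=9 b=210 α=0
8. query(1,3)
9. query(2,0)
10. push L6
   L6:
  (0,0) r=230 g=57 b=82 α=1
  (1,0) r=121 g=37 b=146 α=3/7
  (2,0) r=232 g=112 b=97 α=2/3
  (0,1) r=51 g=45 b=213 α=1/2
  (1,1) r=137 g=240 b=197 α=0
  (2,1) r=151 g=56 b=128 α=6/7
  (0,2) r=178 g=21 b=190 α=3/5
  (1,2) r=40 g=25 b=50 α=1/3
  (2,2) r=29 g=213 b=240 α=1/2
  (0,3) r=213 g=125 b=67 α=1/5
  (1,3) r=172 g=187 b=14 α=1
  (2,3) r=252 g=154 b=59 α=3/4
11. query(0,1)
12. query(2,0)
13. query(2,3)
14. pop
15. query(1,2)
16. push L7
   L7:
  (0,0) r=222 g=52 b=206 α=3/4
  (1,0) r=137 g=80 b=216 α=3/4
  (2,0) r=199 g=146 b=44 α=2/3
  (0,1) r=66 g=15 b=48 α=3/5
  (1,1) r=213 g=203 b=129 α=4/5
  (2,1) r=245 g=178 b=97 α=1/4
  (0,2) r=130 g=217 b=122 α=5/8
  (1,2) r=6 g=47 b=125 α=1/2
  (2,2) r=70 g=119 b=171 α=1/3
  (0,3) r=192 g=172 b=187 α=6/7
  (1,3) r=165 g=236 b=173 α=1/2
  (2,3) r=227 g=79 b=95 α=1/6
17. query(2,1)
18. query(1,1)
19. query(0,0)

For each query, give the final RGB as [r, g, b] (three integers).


(1,3) stack=L1,L2,L3; from [0,0,0]:
after L1 α=1/2: [197/2, 193/2, 209/2]
after L2 α=1/3: [224/3, 362/3, 416/3]
after L3 α=1/3: [850/9, 1207/9, 1168/9]
rounded: [94, 134, 130]

query (0,1) [L1,L2,L3,L4] — begin 0,0,0
+L1 (α=1/6) → [55/3, 31/3, 31/6]
+L2 (α=0) → [55/3, 31/3, 31/6]
+L3 (α=1/2) → [380/3, 157/6, 937/12]
+L4 (α=1/4) → [525/4, 385/8, 1369/16]
= [131, 48, 86]

at x=1,y=3 over L1,L2,L3,L4,L5:
L1 α=1/2: [197/2, 193/2, 209/2]
L2 α=1/3: [224/3, 362/3, 416/3]
L3 α=1/3: [850/9, 1207/9, 1168/9]
L4 α=1/2: [1903/18, 896/9, 1555/18]
L5 α=5/8: [6883/48, 382/3, 6445/48]
→ [143, 127, 134]

query (2,0) [L1,L2,L3,L4,L5] — begin 0,0,0
+L1 (α=1/4) → [123/4, 51/2, 30]
+L2 (α=1/2) → [731/8, 483/4, 179/2]
+L3 (α=1) → [204, 154, 146]
+L4 (α=1/2) → [345/2, 169, 153/2]
+L5 (α=3/4) → [1443/8, 673/4, 1401/8]
rounded: [180, 168, 175]

(0,1) stack=L1,L2,L3,L4,L5,L6; from [0,0,0]:
L1 α=1/6: [55/3, 31/3, 31/6]
L2 α=0: [55/3, 31/3, 31/6]
L3 α=1/2: [380/3, 157/6, 937/12]
L4 α=1/4: [525/4, 385/8, 1369/16]
L5 α=4/5: [3533/20, 4193/40, 16089/80]
L6 α=1/2: [4553/40, 5993/80, 33129/160]
= [114, 75, 207]

query (2,0) [L1,L2,L3,L4,L5,L6] — begin 0,0,0
L1 α=1/4: [123/4, 51/2, 30]
L2 α=1/2: [731/8, 483/4, 179/2]
L3 α=1: [204, 154, 146]
L4 α=1/2: [345/2, 169, 153/2]
L5 α=3/4: [1443/8, 673/4, 1401/8]
L6 α=2/3: [5155/24, 523/4, 2953/24]
= [215, 131, 123]

at x=2,y=3 over L1,L2,L3,L4,L5,L6:
after L1 α=3/5: [522/5, 153/5, 198/5]
after L2 α=1/2: [516/5, 1263/10, 714/5]
after L3 α=2/3: [2566/15, 3263/30, 2434/15]
after L4 α=1/2: [1298/15, 6983/60, 2597/15]
after L5 α=0: [1298/15, 6983/60, 2597/15]
after L6 α=3/4: [6319/30, 34703/240, 1313/15]
→ [211, 145, 88]

(1,2) stack=L1,L2,L3,L4,L5; from [0,0,0]:
L1 α=7/8: [196, 889/8, 189/2]
L2 α=2/3: [424/3, 3673/24, 291/2]
L3 α=1/2: [344/3, 4633/48, 521/4]
L4 α=0: [344/3, 4633/48, 521/4]
L5 α=1/2: [473/6, 9673/96, 745/8]
rounded: [79, 101, 93]

query (2,1) [L1,L2,L3,L4,L5,L7] — begin 0,0,0
+L1 (α=1/3) → [68, 73/3, 61/3]
+L2 (α=1/2) → [48, 367/6, 469/6]
+L3 (α=3/4) → [54, 2923/24, 3061/24]
+L4 (α=1/4) → [373/4, 3331/32, 4005/32]
+L5 (α=1/4) → [1955/16, 16425/128, 14511/128]
+L7 (α=1/4) → [9785/64, 72059/512, 55949/512]
= [153, 141, 109]

(1,1) stack=L1,L2,L3,L4,L5,L7; from [0,0,0]:
L1 α=5/8: [225/8, 15/4, 1235/8]
L2 α=6/7: [8817/56, 321/4, 7139/56]
L3 α=6/7: [29985/392, 3993/28, 80723/392]
L4 α=1/2: [106033/784, 7213/56, 155595/784]
L5 α=1/5: [108777/980, 9271/70, 177351/980]
L7 α=4/5: [943737/4900, 66111/350, 683031/4900]
→ [193, 189, 139]

at x=0,y=0 over L1,L2,L3,L4,L5,L7:
L1 α=5/8: [10, 15, 75/2]
L2 α=1/2: [88, 79, 553/4]
L3 α=1/3: [188/3, 118, 347/2]
L4 α=1/5: [1142/15, 618/5, 798/5]
L5 α=2/7: [350/3, 694/7, 186]
L7 α=3/4: [587/3, 893/14, 201]
→ [196, 64, 201]


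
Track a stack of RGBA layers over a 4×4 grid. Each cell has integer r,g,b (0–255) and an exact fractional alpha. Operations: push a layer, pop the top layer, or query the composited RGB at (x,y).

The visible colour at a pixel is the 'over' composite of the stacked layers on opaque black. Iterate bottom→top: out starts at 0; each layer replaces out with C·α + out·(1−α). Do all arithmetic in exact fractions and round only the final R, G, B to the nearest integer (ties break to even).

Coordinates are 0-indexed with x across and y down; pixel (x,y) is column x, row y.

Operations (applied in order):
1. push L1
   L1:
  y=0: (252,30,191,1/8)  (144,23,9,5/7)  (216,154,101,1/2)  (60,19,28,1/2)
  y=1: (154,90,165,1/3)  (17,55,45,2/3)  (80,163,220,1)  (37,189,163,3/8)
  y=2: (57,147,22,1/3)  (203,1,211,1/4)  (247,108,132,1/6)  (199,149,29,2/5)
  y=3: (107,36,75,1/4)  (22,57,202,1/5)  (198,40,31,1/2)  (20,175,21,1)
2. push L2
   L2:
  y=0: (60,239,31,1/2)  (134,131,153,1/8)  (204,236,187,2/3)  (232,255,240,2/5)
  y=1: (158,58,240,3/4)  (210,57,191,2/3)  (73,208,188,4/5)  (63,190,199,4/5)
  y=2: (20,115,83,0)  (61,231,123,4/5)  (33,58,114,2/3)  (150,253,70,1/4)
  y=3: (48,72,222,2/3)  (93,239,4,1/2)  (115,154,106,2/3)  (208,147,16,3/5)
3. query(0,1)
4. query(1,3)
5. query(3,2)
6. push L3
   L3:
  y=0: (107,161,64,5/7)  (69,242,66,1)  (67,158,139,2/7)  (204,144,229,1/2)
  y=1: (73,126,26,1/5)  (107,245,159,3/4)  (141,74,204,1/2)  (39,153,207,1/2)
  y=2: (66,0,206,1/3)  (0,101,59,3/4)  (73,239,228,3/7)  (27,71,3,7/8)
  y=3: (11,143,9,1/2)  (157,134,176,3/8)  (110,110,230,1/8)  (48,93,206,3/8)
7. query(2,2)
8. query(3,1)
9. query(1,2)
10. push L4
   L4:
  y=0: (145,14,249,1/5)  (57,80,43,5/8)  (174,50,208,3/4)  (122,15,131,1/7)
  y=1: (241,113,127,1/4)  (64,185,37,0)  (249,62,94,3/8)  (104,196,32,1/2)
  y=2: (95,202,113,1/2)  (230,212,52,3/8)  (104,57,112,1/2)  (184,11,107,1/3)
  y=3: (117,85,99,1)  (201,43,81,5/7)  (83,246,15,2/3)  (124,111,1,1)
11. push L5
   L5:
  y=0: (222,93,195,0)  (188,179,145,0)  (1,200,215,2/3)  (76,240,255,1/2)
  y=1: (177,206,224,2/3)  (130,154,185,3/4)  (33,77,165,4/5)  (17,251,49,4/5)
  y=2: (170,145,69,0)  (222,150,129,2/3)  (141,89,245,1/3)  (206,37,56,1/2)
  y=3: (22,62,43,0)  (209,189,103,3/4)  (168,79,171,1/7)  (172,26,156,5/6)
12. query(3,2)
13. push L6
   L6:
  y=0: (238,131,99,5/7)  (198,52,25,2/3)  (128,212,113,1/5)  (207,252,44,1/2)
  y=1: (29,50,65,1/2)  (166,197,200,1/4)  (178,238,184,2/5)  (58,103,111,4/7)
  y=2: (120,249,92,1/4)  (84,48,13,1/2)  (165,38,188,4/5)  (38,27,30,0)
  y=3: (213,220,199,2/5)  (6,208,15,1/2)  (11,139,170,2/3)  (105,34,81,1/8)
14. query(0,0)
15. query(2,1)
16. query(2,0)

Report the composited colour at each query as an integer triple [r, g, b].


at x=0,y=1 over L1,L2:
after L1 α=1/3: [154/3, 30, 55]
after L2 α=3/4: [394/3, 51, 775/4]
rounded: [131, 51, 194]

(1,3) stack=L1,L2; from [0,0,0]:
L1 α=1/5: [22/5, 57/5, 202/5]
L2 α=1/2: [487/10, 626/5, 111/5]
rounded: [49, 125, 22]

at x=3,y=2 over L1,L2:
L1 α=2/5: [398/5, 298/5, 58/5]
L2 α=1/4: [486/5, 2159/20, 131/5]
= [97, 108, 26]

at x=2,y=2 over L1,L2,L3:
+L1 (α=1/6) → [247/6, 18, 22]
+L2 (α=2/3) → [643/18, 134/3, 250/3]
+L3 (α=3/7) → [3257/63, 2687/21, 436/3]
→ [52, 128, 145]

at x=3,y=1 over L1,L2,L3:
L1 α=3/8: [111/8, 567/8, 489/8]
L2 α=4/5: [2127/40, 6647/40, 6857/40]
L3 α=1/2: [3687/80, 12767/80, 15137/80]
rounded: [46, 160, 189]

(1,2) stack=L1,L2,L3; from [0,0,0]:
L1 α=1/4: [203/4, 1/4, 211/4]
L2 α=4/5: [1179/20, 3697/20, 2179/20]
L3 α=3/4: [1179/80, 9757/80, 5719/80]
→ [15, 122, 71]

(3,2) stack=L1,L2,L3,L4,L5; from [0,0,0]:
+L1 (α=2/5) → [398/5, 298/5, 58/5]
+L2 (α=1/4) → [486/5, 2159/20, 131/5]
+L3 (α=7/8) → [1431/40, 12099/160, 59/10]
+L4 (α=1/3) → [5111/60, 12979/240, 198/5]
+L5 (α=1/2) → [17471/120, 21859/480, 239/5]
rounded: [146, 46, 48]

(0,0) stack=L1,L2,L3,L4,L5,L6; from [0,0,0]:
L1 α=1/8: [63/2, 15/4, 191/8]
L2 α=1/2: [183/4, 971/8, 439/16]
L3 α=5/7: [179/2, 4191/28, 2999/56]
L4 α=1/5: [503/5, 4289/35, 1297/14]
L5 α=0: [503/5, 4289/35, 1297/14]
L6 α=5/7: [6956/35, 31503/245, 4762/49]
rounded: [199, 129, 97]

(2,1) stack=L1,L2,L3,L4,L5,L6; from [0,0,0]:
L1 α=1: [80, 163, 220]
L2 α=4/5: [372/5, 199, 972/5]
L3 α=1/2: [1077/10, 273/2, 996/5]
L4 α=3/8: [2571/16, 1737/16, 639/4]
L5 α=4/5: [4683/80, 1333/16, 3279/20]
L6 α=2/5: [42529/400, 2323/16, 17197/100]
rounded: [106, 145, 172]

(2,0) stack=L1,L2,L3,L4,L5,L6; from [0,0,0]:
L1 α=1/2: [108, 77, 101/2]
L2 α=2/3: [172, 183, 283/2]
L3 α=2/7: [142, 1231/7, 1971/14]
L4 α=3/4: [166, 2281/28, 10707/56]
L5 α=2/3: [56, 13481/84, 34787/168]
L6 α=1/5: [352/5, 17933/105, 39533/210]
= [70, 171, 188]


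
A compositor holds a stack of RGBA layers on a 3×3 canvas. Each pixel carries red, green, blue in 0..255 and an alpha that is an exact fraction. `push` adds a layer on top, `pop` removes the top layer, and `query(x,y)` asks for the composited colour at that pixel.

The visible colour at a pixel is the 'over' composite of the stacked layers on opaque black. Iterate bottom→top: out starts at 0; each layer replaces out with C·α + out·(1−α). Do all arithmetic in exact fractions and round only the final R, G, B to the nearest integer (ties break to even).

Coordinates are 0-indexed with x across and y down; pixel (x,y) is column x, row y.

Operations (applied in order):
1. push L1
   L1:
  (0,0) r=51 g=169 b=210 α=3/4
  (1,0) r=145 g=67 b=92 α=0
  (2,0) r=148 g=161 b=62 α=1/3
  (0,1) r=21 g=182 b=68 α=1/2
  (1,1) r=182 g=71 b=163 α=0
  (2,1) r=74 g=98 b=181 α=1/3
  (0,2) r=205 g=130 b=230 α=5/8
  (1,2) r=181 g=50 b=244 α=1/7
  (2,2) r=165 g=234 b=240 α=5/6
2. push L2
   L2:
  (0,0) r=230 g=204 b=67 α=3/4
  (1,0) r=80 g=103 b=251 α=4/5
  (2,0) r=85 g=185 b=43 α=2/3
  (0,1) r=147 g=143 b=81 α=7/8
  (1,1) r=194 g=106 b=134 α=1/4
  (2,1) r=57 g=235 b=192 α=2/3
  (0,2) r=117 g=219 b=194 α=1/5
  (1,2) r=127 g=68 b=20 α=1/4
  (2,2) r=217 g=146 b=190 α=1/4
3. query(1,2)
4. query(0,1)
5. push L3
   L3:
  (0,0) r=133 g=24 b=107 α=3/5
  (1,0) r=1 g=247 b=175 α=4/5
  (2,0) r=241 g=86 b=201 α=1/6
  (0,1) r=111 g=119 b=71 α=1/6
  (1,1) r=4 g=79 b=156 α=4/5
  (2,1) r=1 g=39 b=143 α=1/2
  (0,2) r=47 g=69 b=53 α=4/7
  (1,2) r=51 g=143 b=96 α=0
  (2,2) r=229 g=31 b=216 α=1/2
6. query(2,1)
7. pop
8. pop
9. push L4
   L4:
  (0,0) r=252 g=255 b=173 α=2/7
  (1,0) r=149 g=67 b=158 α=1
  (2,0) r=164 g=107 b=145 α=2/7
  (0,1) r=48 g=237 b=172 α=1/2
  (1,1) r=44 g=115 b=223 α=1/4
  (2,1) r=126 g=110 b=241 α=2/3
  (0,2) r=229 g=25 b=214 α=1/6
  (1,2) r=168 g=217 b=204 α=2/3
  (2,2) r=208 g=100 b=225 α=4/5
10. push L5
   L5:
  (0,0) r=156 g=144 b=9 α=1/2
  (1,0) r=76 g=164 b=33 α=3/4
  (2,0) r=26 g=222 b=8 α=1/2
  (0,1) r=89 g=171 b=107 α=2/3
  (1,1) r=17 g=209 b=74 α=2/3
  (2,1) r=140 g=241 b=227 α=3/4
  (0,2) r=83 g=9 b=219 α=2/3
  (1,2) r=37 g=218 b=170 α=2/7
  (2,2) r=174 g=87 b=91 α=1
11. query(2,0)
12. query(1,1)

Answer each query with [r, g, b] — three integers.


query (1,2) [L1,L2] — begin 0,0,0
L1 α=1/7: [181/7, 50/7, 244/7]
L2 α=1/4: [358/7, 313/14, 218/7]
= [51, 22, 31]

(0,1) stack=L1,L2; from [0,0,0]:
after L1 α=1/2: [21/2, 91, 34]
after L2 α=7/8: [2079/16, 273/2, 601/8]
rounded: [130, 136, 75]

query (2,1) [L1,L2,L3] — begin 0,0,0
+L1 (α=1/3) → [74/3, 98/3, 181/3]
+L2 (α=2/3) → [416/9, 1508/9, 1333/9]
+L3 (α=1/2) → [425/18, 1859/18, 1310/9]
→ [24, 103, 146]

query (2,0) [L1,L4,L5] — begin 0,0,0
after L1 α=1/3: [148/3, 161/3, 62/3]
after L4 α=2/7: [1724/21, 1447/21, 1180/21]
after L5 α=1/2: [1135/21, 6109/42, 674/21]
→ [54, 145, 32]

(1,1) stack=L1,L4,L5; from [0,0,0]:
+L1 (α=0) → [0, 0, 0]
+L4 (α=1/4) → [11, 115/4, 223/4]
+L5 (α=2/3) → [15, 1787/12, 815/12]
= [15, 149, 68]


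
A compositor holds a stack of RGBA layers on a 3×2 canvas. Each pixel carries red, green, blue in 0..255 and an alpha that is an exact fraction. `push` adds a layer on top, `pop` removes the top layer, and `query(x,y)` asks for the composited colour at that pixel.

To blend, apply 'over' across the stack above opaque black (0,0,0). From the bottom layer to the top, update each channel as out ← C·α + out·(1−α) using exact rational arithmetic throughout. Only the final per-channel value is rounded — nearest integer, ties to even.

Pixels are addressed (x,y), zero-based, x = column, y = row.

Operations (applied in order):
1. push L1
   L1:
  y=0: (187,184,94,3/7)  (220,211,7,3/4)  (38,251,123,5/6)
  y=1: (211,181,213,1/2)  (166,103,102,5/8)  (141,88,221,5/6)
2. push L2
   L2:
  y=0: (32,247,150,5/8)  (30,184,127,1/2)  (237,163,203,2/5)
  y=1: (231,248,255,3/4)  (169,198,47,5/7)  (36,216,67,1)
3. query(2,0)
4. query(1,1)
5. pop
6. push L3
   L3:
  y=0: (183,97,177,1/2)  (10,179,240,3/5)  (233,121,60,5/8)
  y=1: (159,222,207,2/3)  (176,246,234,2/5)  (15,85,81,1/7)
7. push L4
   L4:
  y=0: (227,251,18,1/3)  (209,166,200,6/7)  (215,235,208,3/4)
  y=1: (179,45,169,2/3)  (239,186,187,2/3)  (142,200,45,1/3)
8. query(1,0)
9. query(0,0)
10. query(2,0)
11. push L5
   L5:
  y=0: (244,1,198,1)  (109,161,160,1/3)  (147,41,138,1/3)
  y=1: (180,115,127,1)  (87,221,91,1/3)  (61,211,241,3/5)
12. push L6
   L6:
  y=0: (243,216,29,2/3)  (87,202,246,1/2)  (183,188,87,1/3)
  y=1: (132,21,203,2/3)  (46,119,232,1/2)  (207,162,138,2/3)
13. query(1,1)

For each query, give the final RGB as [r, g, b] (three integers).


at x=2,y=0 over L1,L2:
L1 α=5/6: [95/3, 1255/6, 205/2]
L2 α=2/5: [569/5, 1907/10, 1427/10]
→ [114, 191, 143]

query (1,1) [L1,L2] — begin 0,0,0
+L1 (α=5/8) → [415/4, 515/8, 255/4]
+L2 (α=5/7) → [2105/14, 4475/28, 725/14]
→ [150, 160, 52]

(1,0) stack=L1,L3,L4; from [0,0,0]:
L1 α=3/4: [165, 633/4, 21/4]
L3 α=3/5: [72, 1707/10, 1461/10]
L4 α=6/7: [1326/7, 11667/70, 1923/10]
rounded: [189, 167, 192]

at x=0,y=0 over L1,L3,L4:
after L1 α=3/7: [561/7, 552/7, 282/7]
after L3 α=1/2: [921/7, 1231/14, 1521/14]
after L4 α=1/3: [3431/21, 996/7, 549/7]
= [163, 142, 78]

at x=2,y=0 over L1,L3,L4:
L1 α=5/6: [95/3, 1255/6, 205/2]
L3 α=5/8: [315/2, 2465/16, 1215/16]
L4 α=3/4: [1605/8, 13745/64, 11199/64]
rounded: [201, 215, 175]

at x=1,y=1 over L1,L3,L4,L5,L6:
L1 α=5/8: [415/4, 515/8, 255/4]
L3 α=2/5: [2653/20, 5481/40, 2637/20]
L4 α=2/3: [4071/20, 6787/40, 10117/60]
L5 α=1/3: [1647/10, 11207/60, 12847/90]
L6 α=1/2: [2107/20, 18347/120, 33727/180]
rounded: [105, 153, 187]


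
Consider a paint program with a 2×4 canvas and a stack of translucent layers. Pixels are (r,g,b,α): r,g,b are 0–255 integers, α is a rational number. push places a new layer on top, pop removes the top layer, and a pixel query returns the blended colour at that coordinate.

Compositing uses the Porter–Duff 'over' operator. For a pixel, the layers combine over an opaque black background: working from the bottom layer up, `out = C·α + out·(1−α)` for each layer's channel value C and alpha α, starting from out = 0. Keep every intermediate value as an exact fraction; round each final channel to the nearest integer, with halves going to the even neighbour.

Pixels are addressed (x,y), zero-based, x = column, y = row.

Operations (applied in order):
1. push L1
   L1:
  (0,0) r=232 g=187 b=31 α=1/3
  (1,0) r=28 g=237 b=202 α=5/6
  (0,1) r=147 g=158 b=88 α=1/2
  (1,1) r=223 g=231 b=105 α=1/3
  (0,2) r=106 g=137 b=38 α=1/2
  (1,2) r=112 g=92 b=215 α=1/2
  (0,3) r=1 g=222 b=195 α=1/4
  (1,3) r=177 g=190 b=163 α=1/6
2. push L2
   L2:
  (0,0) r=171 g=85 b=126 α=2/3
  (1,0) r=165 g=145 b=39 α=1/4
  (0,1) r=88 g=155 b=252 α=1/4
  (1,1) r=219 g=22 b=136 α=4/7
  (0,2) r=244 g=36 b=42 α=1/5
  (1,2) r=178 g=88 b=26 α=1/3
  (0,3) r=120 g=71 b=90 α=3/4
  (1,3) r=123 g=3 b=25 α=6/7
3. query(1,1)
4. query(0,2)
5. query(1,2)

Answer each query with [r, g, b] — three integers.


(1,1) stack=L1,L2; from [0,0,0]:
L1 α=1/3: [223/3, 77, 35]
L2 α=4/7: [157, 319/7, 649/7]
→ [157, 46, 93]

at x=0,y=2 over L1,L2:
L1 α=1/2: [53, 137/2, 19]
L2 α=1/5: [456/5, 62, 118/5]
= [91, 62, 24]

(1,2) stack=L1,L2; from [0,0,0]:
after L1 α=1/2: [56, 46, 215/2]
after L2 α=1/3: [290/3, 60, 241/3]
rounded: [97, 60, 80]


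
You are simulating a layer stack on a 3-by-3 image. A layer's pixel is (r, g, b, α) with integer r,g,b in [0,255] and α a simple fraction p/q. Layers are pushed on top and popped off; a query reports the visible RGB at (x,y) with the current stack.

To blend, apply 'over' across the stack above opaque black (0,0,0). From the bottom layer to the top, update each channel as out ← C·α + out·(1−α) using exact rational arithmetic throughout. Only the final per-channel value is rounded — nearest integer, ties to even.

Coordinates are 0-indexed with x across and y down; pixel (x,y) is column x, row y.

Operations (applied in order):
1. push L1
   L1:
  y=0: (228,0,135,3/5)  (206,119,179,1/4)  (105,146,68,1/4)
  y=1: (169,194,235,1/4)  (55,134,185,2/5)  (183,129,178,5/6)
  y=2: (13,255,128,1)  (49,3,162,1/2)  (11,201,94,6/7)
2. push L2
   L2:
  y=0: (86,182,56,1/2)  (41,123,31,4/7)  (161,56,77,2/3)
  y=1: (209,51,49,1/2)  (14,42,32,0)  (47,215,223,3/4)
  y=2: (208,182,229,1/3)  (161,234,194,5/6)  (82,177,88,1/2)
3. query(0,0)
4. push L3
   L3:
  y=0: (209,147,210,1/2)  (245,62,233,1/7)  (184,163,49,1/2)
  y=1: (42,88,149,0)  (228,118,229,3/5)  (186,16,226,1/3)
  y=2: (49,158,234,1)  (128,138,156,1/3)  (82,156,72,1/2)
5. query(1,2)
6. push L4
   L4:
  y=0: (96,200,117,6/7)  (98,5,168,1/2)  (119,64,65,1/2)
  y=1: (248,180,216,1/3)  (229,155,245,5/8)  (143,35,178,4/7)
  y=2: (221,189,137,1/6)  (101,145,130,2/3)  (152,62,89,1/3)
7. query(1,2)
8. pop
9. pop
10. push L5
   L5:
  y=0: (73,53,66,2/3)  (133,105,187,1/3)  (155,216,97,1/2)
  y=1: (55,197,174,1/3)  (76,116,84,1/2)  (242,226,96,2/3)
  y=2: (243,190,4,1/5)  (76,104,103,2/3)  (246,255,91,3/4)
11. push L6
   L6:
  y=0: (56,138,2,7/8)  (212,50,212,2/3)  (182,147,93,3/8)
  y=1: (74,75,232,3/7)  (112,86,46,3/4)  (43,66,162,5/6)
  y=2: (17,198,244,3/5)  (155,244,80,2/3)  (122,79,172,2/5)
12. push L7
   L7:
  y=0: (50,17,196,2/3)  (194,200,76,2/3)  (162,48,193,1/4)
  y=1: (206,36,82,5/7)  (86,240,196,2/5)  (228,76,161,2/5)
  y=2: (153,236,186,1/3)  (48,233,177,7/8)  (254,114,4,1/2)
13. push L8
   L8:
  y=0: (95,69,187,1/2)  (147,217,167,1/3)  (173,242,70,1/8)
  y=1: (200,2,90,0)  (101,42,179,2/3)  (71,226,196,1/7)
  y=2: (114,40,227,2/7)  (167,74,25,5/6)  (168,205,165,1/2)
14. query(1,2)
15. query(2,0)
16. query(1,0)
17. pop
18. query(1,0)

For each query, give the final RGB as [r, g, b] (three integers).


at x=0,y=0 over L1,L2:
L1 α=3/5: [684/5, 0, 81]
L2 α=1/2: [557/5, 91, 137/2]
→ [111, 91, 68]

query (1,2) [L1,L2,L3] — begin 0,0,0
after L1 α=1/2: [49/2, 3/2, 81]
after L2 α=5/6: [553/4, 781/4, 1051/6]
after L3 α=1/3: [809/6, 1057/6, 1519/9]
= [135, 176, 169]

query (1,2) [L1,L2,L3,L4] — begin 0,0,0
L1 α=1/2: [49/2, 3/2, 81]
L2 α=5/6: [553/4, 781/4, 1051/6]
L3 α=1/3: [809/6, 1057/6, 1519/9]
L4 α=2/3: [2021/18, 2797/18, 3859/27]
rounded: [112, 155, 143]

(1,2) stack=L1,L2,L5,L6,L7,L8; from [0,0,0]:
after L1 α=1/2: [49/2, 3/2, 81]
after L2 α=5/6: [553/4, 781/4, 1051/6]
after L5 α=2/3: [387/4, 1613/12, 2287/18]
after L6 α=2/3: [1627/12, 7469/36, 5167/54]
after L7 α=7/8: [5659/96, 66185/288, 72073/432]
after L8 α=5/6: [85819/576, 172745/1728, 126073/2592]
rounded: [149, 100, 49]

query (2,0) [L1,L2,L5,L6,L7,L8] — begin 0,0,0
after L1 α=1/4: [105/4, 73/2, 17]
after L2 α=2/3: [1393/12, 99/2, 57]
after L5 α=1/2: [3253/24, 531/4, 77]
after L6 α=3/8: [29369/192, 4419/32, 83]
after L7 α=1/4: [39737/256, 14793/128, 221/2]
after L8 α=1/8: [322447/2048, 134527/1024, 1687/16]
= [157, 131, 105]

(1,0) stack=L1,L2,L5,L6,L7,L8; from [0,0,0]:
L1 α=1/4: [103/2, 119/4, 179/4]
L2 α=4/7: [91/2, 2325/28, 1033/28]
L5 α=1/3: [224/3, 1265/14, 1217/14]
L6 α=2/3: [1496/9, 2665/42, 7153/42]
L7 α=2/3: [4988/27, 19465/126, 13537/126]
L8 α=1/3: [13945/81, 33136/189, 24058/189]
→ [172, 175, 127]

at x=1,y=0 over L1,L2,L5,L6,L7:
+L1 (α=1/4) → [103/2, 119/4, 179/4]
+L2 (α=4/7) → [91/2, 2325/28, 1033/28]
+L5 (α=1/3) → [224/3, 1265/14, 1217/14]
+L6 (α=2/3) → [1496/9, 2665/42, 7153/42]
+L7 (α=2/3) → [4988/27, 19465/126, 13537/126]
→ [185, 154, 107]


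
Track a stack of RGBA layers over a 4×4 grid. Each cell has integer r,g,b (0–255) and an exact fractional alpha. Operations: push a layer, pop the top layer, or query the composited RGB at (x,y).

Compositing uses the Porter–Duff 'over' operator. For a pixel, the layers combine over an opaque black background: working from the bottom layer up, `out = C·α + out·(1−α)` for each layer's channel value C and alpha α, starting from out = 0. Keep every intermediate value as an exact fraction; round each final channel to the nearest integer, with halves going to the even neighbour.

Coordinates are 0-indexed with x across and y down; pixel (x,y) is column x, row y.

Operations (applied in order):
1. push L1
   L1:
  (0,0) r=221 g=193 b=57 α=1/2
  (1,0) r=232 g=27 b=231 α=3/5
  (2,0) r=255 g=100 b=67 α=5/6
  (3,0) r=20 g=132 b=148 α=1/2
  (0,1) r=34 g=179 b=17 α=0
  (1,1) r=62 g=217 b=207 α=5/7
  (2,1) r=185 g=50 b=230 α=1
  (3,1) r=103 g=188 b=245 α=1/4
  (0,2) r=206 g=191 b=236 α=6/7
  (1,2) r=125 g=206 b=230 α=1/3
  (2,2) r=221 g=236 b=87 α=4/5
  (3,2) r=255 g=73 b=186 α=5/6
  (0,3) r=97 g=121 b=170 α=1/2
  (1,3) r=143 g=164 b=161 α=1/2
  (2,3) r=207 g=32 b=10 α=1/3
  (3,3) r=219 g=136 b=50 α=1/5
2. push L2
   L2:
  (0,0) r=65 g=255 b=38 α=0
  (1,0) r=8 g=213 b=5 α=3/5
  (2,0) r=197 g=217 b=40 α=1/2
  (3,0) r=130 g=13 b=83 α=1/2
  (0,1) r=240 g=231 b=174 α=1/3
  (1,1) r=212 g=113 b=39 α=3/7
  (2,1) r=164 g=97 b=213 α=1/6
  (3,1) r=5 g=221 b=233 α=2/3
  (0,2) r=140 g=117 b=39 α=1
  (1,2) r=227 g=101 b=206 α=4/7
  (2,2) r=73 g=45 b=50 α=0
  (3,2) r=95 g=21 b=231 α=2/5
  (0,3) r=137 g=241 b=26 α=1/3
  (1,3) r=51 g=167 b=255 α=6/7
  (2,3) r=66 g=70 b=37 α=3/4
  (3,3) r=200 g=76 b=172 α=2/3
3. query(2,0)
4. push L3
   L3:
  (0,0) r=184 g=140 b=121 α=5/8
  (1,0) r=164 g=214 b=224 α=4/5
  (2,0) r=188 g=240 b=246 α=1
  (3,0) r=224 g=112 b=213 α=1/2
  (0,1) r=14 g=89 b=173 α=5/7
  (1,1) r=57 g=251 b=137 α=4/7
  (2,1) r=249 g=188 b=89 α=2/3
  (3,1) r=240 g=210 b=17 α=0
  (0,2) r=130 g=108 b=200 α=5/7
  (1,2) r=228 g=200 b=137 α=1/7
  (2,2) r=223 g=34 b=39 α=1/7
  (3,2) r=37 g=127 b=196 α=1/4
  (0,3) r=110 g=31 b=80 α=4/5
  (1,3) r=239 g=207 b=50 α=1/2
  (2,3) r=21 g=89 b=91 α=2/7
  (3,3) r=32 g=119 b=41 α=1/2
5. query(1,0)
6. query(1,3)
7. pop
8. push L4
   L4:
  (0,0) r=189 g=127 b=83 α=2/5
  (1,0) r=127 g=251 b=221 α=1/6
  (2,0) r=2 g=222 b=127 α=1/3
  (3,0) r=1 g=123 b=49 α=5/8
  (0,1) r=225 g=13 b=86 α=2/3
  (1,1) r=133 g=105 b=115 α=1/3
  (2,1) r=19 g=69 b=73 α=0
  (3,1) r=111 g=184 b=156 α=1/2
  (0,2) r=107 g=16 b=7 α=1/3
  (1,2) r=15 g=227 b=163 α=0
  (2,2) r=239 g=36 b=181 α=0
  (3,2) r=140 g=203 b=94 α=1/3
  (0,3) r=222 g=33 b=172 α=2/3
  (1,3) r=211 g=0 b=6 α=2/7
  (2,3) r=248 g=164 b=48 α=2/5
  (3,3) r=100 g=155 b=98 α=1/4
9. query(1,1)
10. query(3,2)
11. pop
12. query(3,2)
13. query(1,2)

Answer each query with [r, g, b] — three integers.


at x=2,y=0 over L1,L2:
after L1 α=5/6: [425/2, 250/3, 335/6]
after L2 α=1/2: [819/4, 901/6, 575/12]
rounded: [205, 150, 48]

at x=1,y=0 over L1,L2,L3:
after L1 α=3/5: [696/5, 81/5, 693/5]
after L2 α=3/5: [1512/25, 3357/25, 1461/25]
after L3 α=4/5: [17912/125, 24757/125, 23861/125]
→ [143, 198, 191]

query (1,3) [L1,L2,L3] — begin 0,0,0
+L1 (α=1/2) → [143/2, 82, 161/2]
+L2 (α=6/7) → [755/14, 1084/7, 3221/14]
+L3 (α=1/2) → [4101/28, 2533/14, 3921/28]
rounded: [146, 181, 140]

query (1,1) [L1,L2,L4] — begin 0,0,0
after L1 α=5/7: [310/7, 155, 1035/7]
after L2 α=3/7: [5692/49, 137, 4959/49]
after L4 α=1/3: [5967/49, 379/3, 15553/147]
rounded: [122, 126, 106]

(3,2) stack=L1,L2,L4; from [0,0,0]:
+L1 (α=5/6) → [425/2, 365/6, 155]
+L2 (α=2/5) → [331/2, 449/10, 927/5]
+L4 (α=1/3) → [157, 488/5, 2324/15]
rounded: [157, 98, 155]

query (3,2) [L1,L2] — begin 0,0,0
L1 α=5/6: [425/2, 365/6, 155]
L2 α=2/5: [331/2, 449/10, 927/5]
→ [166, 45, 185]

(1,2) stack=L1,L2; from [0,0,0]:
L1 α=1/3: [125/3, 206/3, 230/3]
L2 α=4/7: [1033/7, 610/7, 1054/7]
rounded: [148, 87, 151]


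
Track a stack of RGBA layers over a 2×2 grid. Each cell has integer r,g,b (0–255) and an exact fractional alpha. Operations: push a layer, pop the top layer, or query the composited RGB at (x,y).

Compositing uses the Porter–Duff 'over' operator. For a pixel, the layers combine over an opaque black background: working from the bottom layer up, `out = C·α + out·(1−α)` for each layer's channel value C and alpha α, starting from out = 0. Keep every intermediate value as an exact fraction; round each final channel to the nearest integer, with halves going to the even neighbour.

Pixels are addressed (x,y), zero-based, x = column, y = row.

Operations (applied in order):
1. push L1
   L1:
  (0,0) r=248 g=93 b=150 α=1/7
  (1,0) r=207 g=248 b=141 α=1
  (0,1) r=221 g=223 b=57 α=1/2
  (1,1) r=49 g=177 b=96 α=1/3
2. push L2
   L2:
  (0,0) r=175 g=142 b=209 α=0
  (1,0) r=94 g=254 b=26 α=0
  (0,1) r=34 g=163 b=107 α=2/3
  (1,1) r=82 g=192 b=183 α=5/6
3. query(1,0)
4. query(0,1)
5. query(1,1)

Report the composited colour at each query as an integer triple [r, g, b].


(1,0) stack=L1,L2; from [0,0,0]:
L1 α=1: [207, 248, 141]
L2 α=0: [207, 248, 141]
→ [207, 248, 141]

at x=0,y=1 over L1,L2:
+L1 (α=1/2) → [221/2, 223/2, 57/2]
+L2 (α=2/3) → [119/2, 875/6, 485/6]
rounded: [60, 146, 81]

(1,1) stack=L1,L2; from [0,0,0]:
after L1 α=1/3: [49/3, 59, 32]
after L2 α=5/6: [1279/18, 1019/6, 947/6]
= [71, 170, 158]


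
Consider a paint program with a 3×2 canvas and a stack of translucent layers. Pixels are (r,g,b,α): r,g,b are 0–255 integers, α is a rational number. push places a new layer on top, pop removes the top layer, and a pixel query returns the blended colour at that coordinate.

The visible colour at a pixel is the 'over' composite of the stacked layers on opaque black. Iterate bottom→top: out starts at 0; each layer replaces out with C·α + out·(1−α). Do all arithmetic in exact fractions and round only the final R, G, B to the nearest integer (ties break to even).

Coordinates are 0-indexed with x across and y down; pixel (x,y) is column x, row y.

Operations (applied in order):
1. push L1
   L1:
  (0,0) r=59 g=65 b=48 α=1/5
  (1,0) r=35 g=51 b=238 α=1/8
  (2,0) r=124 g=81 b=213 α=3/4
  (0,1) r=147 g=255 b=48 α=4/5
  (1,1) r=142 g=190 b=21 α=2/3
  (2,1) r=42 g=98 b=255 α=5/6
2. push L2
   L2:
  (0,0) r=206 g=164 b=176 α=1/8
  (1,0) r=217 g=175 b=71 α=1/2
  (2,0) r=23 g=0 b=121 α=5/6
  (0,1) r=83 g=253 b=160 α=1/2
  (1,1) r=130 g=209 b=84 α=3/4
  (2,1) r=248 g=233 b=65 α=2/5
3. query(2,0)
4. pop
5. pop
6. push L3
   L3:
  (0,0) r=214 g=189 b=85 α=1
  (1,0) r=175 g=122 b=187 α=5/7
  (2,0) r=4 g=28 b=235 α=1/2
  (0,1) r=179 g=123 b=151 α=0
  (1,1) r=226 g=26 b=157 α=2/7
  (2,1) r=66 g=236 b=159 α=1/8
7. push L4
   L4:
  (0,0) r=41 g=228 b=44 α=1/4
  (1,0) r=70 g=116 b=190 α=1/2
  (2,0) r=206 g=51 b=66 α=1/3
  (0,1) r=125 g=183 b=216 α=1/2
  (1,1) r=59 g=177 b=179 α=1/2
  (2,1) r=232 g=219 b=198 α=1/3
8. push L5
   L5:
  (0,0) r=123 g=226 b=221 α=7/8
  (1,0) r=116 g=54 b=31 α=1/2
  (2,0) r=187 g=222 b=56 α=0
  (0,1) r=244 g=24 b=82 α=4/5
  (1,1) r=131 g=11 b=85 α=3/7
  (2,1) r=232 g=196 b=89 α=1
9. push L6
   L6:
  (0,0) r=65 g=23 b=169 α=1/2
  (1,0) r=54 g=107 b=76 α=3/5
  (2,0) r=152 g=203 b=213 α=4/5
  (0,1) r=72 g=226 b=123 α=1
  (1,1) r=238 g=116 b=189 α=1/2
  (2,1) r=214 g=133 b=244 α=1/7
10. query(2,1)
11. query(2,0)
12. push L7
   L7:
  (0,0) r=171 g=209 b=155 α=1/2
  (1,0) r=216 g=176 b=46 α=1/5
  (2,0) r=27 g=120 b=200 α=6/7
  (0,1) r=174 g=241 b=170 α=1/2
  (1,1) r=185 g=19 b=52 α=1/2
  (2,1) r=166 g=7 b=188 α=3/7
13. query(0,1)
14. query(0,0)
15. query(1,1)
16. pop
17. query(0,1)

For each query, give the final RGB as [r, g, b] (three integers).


(2,0) stack=L1,L2; from [0,0,0]:
+L1 (α=3/4) → [93, 243/4, 639/4]
+L2 (α=5/6) → [104/3, 81/8, 3059/24]
rounded: [35, 10, 127]

at x=2,y=1 over L3,L4,L5,L6:
+L3 (α=1/8) → [33/4, 59/2, 159/8]
+L4 (α=1/3) → [497/6, 278/3, 317/4]
+L5 (α=1) → [232, 196, 89]
+L6 (α=1/7) → [1606/7, 187, 778/7]
→ [229, 187, 111]

at x=2,y=0 over L3,L4,L5,L6:
+L3 (α=1/2) → [2, 14, 235/2]
+L4 (α=1/3) → [70, 79/3, 301/3]
+L5 (α=0) → [70, 79/3, 301/3]
+L6 (α=4/5) → [678/5, 503/3, 2857/15]
rounded: [136, 168, 190]

at x=0,y=1 over L3,L4,L5,L6,L7:
L3 α=0: [0, 0, 0]
L4 α=1/2: [125/2, 183/2, 108]
L5 α=4/5: [2077/10, 75/2, 436/5]
L6 α=1: [72, 226, 123]
L7 α=1/2: [123, 467/2, 293/2]
rounded: [123, 234, 146]

at x=0,y=0 over L3,L4,L5,L6,L7:
L3 α=1: [214, 189, 85]
L4 α=1/4: [683/4, 795/4, 299/4]
L5 α=7/8: [4127/32, 7123/32, 6487/32]
L6 α=1/2: [6207/64, 7859/64, 11895/64]
L7 α=1/2: [17151/128, 21235/128, 21815/128]
→ [134, 166, 170]

query (1,1) [L3,L4,L5,L6,L7] — begin 0,0,0
L3 α=2/7: [452/7, 52/7, 314/7]
L4 α=1/2: [865/14, 1291/14, 1567/14]
L5 α=3/7: [4481/49, 2813/49, 4919/49]
L6 α=1/2: [16143/98, 8497/98, 7090/49]
L7 α=1/2: [34273/196, 10359/196, 4819/49]
rounded: [175, 53, 98]

at x=0,y=1 over L3,L4,L5,L6:
L3 α=0: [0, 0, 0]
L4 α=1/2: [125/2, 183/2, 108]
L5 α=4/5: [2077/10, 75/2, 436/5]
L6 α=1: [72, 226, 123]
→ [72, 226, 123]


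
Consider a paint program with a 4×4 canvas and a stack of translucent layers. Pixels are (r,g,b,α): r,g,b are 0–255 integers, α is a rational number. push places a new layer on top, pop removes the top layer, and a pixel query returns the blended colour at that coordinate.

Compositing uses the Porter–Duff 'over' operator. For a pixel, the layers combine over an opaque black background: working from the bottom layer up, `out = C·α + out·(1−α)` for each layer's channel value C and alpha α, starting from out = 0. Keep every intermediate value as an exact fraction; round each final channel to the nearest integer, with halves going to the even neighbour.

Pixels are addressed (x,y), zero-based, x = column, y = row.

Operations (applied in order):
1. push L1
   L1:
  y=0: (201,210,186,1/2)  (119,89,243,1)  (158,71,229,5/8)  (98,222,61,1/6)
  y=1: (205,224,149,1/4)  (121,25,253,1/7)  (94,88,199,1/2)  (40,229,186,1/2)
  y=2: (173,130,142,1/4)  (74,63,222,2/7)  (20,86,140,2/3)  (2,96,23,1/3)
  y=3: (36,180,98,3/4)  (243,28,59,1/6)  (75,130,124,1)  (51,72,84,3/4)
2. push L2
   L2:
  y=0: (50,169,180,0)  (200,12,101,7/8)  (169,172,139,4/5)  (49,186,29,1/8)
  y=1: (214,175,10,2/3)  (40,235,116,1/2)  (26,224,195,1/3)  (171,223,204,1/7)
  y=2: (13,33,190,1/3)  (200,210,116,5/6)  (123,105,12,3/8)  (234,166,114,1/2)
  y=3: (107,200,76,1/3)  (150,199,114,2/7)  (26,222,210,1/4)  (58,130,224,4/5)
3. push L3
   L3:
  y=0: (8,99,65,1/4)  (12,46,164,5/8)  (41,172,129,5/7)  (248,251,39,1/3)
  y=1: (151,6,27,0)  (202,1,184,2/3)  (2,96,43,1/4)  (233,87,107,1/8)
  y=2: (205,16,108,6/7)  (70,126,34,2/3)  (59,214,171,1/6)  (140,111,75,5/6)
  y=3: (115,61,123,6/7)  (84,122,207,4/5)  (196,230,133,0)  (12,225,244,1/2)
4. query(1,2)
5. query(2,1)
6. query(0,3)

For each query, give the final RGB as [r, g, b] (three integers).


query (1,2) [L1,L2,L3] — begin 0,0,0
L1 α=2/7: [148/7, 18, 444/7]
L2 α=5/6: [3574/21, 178, 2252/21]
L3 α=2/3: [6514/63, 430/3, 3680/63]
→ [103, 143, 58]

query (2,1) [L1,L2,L3] — begin 0,0,0
L1 α=1/2: [47, 44, 199/2]
L2 α=1/3: [40, 104, 394/3]
L3 α=1/4: [61/2, 102, 437/4]
= [30, 102, 109]

at x=0,y=3 over L1,L2,L3:
L1 α=3/4: [27, 135, 147/2]
L2 α=1/3: [161/3, 470/3, 223/3]
L3 α=6/7: [2231/21, 224/3, 2437/21]
rounded: [106, 75, 116]
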